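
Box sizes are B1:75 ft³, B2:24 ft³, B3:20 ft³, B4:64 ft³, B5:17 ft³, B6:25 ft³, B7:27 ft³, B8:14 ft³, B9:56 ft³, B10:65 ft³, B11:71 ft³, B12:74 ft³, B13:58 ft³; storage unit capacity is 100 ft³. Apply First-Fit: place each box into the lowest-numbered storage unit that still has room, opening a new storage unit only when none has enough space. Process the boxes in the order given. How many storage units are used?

Put B1 (75 ft³) in storage unit 1; 25 ft³ remain.
Put B2 (24 ft³) in storage unit 1; 1 ft³ remain.
Put B3 (20 ft³) in storage unit 2; 80 ft³ remain.
Put B4 (64 ft³) in storage unit 2; 16 ft³ remain.
Put B5 (17 ft³) in storage unit 3; 83 ft³ remain.
Put B6 (25 ft³) in storage unit 3; 58 ft³ remain.
Put B7 (27 ft³) in storage unit 3; 31 ft³ remain.
Put B8 (14 ft³) in storage unit 2; 2 ft³ remain.
Put B9 (56 ft³) in storage unit 4; 44 ft³ remain.
Put B10 (65 ft³) in storage unit 5; 35 ft³ remain.
Put B11 (71 ft³) in storage unit 6; 29 ft³ remain.
Put B12 (74 ft³) in storage unit 7; 26 ft³ remain.
Put B13 (58 ft³) in storage unit 8; 42 ft³ remain.

8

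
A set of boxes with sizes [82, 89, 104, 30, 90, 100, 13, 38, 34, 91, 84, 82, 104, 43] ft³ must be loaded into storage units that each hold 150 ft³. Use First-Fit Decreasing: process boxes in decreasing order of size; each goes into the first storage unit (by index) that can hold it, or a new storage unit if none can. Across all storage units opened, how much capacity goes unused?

366

Sorted descending: 104, 104, 100, 91, 90, 89, 84, 82, 82, 43, 38, 34, 30, 13.
Put 104 ft³ in storage unit 1; 46 ft³ remain.
Put 104 ft³ in storage unit 2; 46 ft³ remain.
Put 100 ft³ in storage unit 3; 50 ft³ remain.
Put 91 ft³ in storage unit 4; 59 ft³ remain.
Put 90 ft³ in storage unit 5; 60 ft³ remain.
Put 89 ft³ in storage unit 6; 61 ft³ remain.
Put 84 ft³ in storage unit 7; 66 ft³ remain.
Put 82 ft³ in storage unit 8; 68 ft³ remain.
Put 82 ft³ in storage unit 9; 68 ft³ remain.
Put 43 ft³ in storage unit 1; 3 ft³ remain.
Put 38 ft³ in storage unit 2; 8 ft³ remain.
Put 34 ft³ in storage unit 3; 16 ft³ remain.
Put 30 ft³ in storage unit 4; 29 ft³ remain.
Put 13 ft³ in storage unit 3; 3 ft³ remain.
9 storage units × 150 ft³ = 1350 ft³; used 984 ft³; unused 366 ft³.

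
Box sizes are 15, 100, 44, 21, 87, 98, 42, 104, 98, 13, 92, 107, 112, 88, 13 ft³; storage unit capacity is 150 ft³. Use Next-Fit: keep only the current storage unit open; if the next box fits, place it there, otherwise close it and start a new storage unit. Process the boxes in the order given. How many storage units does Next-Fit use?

10

storage unit 1: place 15 ft³, 135 ft³ left
storage unit 1: place 100 ft³, 35 ft³ left
storage unit 2: place 44 ft³, 106 ft³ left
storage unit 2: place 21 ft³, 85 ft³ left
storage unit 3: place 87 ft³, 63 ft³ left
storage unit 4: place 98 ft³, 52 ft³ left
storage unit 4: place 42 ft³, 10 ft³ left
storage unit 5: place 104 ft³, 46 ft³ left
storage unit 6: place 98 ft³, 52 ft³ left
storage unit 6: place 13 ft³, 39 ft³ left
storage unit 7: place 92 ft³, 58 ft³ left
storage unit 8: place 107 ft³, 43 ft³ left
storage unit 9: place 112 ft³, 38 ft³ left
storage unit 10: place 88 ft³, 62 ft³ left
storage unit 10: place 13 ft³, 49 ft³ left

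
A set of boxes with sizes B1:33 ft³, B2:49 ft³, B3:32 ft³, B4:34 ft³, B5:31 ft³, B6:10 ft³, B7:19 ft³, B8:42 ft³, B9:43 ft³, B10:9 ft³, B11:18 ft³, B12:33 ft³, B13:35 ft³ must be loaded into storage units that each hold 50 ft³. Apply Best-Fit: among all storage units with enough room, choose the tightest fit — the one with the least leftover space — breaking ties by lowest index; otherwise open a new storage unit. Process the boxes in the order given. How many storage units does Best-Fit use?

9 storage units

storage unit 1: place B1 (33 ft³), 17 ft³ left
storage unit 2: place B2 (49 ft³), 1 ft³ left
storage unit 3: place B3 (32 ft³), 18 ft³ left
storage unit 4: place B4 (34 ft³), 16 ft³ left
storage unit 5: place B5 (31 ft³), 19 ft³ left
storage unit 4: place B6 (10 ft³), 6 ft³ left
storage unit 5: place B7 (19 ft³), 0 ft³ left
storage unit 6: place B8 (42 ft³), 8 ft³ left
storage unit 7: place B9 (43 ft³), 7 ft³ left
storage unit 1: place B10 (9 ft³), 8 ft³ left
storage unit 3: place B11 (18 ft³), 0 ft³ left
storage unit 8: place B12 (33 ft³), 17 ft³ left
storage unit 9: place B13 (35 ft³), 15 ft³ left
Final storage units: [33,9] [49] [32,18] [34,10] [31,19] [42] [43] [33] [35].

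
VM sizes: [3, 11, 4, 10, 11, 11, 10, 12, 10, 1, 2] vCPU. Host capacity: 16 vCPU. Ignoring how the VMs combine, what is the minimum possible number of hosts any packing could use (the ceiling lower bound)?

Total size = 3 + 11 + 4 + 10 + 11 + 11 + 10 + 12 + 10 + 1 + 2 = 85 vCPU.
⌈85 / 16⌉ = 6.

6 hosts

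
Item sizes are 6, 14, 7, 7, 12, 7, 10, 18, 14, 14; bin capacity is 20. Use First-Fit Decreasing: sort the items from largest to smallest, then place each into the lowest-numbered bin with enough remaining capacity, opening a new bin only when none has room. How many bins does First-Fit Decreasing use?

7

Sorted descending: 18, 14, 14, 14, 12, 10, 7, 7, 7, 6.
Put 18 in bin 1; 2 remain.
Put 14 in bin 2; 6 remain.
Put 14 in bin 3; 6 remain.
Put 14 in bin 4; 6 remain.
Put 12 in bin 5; 8 remain.
Put 10 in bin 6; 10 remain.
Put 7 in bin 5; 1 remain.
Put 7 in bin 6; 3 remain.
Put 7 in bin 7; 13 remain.
Put 6 in bin 2; 0 remain.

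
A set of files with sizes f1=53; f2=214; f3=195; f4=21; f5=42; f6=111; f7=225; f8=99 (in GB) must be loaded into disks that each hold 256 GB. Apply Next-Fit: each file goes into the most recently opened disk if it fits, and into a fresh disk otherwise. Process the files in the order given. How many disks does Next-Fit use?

f1 (53 GB) → disk 1 (remaining 203 GB)
f2 (214 GB) → disk 2 (remaining 42 GB)
f3 (195 GB) → disk 3 (remaining 61 GB)
f4 (21 GB) → disk 3 (remaining 40 GB)
f5 (42 GB) → disk 4 (remaining 214 GB)
f6 (111 GB) → disk 4 (remaining 103 GB)
f7 (225 GB) → disk 5 (remaining 31 GB)
f8 (99 GB) → disk 6 (remaining 157 GB)
Final disks: [53] [214] [195,21] [42,111] [225] [99].

6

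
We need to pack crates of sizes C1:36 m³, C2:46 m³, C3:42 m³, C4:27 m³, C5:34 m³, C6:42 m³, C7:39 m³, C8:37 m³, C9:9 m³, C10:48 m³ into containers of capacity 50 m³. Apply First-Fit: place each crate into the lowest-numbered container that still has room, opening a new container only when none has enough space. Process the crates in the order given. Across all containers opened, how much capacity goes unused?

90

Put C1 (36 m³) in container 1; 14 m³ remain.
Put C2 (46 m³) in container 2; 4 m³ remain.
Put C3 (42 m³) in container 3; 8 m³ remain.
Put C4 (27 m³) in container 4; 23 m³ remain.
Put C5 (34 m³) in container 5; 16 m³ remain.
Put C6 (42 m³) in container 6; 8 m³ remain.
Put C7 (39 m³) in container 7; 11 m³ remain.
Put C8 (37 m³) in container 8; 13 m³ remain.
Put C9 (9 m³) in container 1; 5 m³ remain.
Put C10 (48 m³) in container 9; 2 m³ remain.
9 containers × 50 m³ = 450 m³; used 360 m³; unused 90 m³.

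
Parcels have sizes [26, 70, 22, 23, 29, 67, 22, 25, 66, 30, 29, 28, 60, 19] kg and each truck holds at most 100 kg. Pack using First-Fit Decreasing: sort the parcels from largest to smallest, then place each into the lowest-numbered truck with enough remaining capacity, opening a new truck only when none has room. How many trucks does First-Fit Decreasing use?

6

Sorted descending: 70, 67, 66, 60, 30, 29, 29, 28, 26, 25, 23, 22, 22, 19.
truck 1: place 70 kg, 30 kg left
truck 2: place 67 kg, 33 kg left
truck 3: place 66 kg, 34 kg left
truck 4: place 60 kg, 40 kg left
truck 1: place 30 kg, 0 kg left
truck 2: place 29 kg, 4 kg left
truck 3: place 29 kg, 5 kg left
truck 4: place 28 kg, 12 kg left
truck 5: place 26 kg, 74 kg left
truck 5: place 25 kg, 49 kg left
truck 5: place 23 kg, 26 kg left
truck 5: place 22 kg, 4 kg left
truck 6: place 22 kg, 78 kg left
truck 6: place 19 kg, 59 kg left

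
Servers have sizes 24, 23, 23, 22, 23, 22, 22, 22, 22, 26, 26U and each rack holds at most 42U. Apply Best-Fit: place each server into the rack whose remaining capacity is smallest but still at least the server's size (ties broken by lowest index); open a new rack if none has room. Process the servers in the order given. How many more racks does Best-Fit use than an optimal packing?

Best-Fit: [24] [23] [23] [22] [23] [22] [22] [22] [22] [26] [26] → 11 racks.
11 servers exceed 21U (half the capacity), and no two of those can share a rack, so at least 11 racks are needed.
So 11 is already optimal.

0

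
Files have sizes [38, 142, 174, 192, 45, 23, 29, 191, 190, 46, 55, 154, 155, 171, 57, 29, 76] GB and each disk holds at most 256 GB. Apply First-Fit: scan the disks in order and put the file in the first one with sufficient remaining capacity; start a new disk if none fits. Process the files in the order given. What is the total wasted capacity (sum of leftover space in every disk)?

281

disk 1: place 38 GB, 218 GB left
disk 1: place 142 GB, 76 GB left
disk 2: place 174 GB, 82 GB left
disk 3: place 192 GB, 64 GB left
disk 1: place 45 GB, 31 GB left
disk 1: place 23 GB, 8 GB left
disk 2: place 29 GB, 53 GB left
disk 4: place 191 GB, 65 GB left
disk 5: place 190 GB, 66 GB left
disk 2: place 46 GB, 7 GB left
disk 3: place 55 GB, 9 GB left
disk 6: place 154 GB, 102 GB left
disk 7: place 155 GB, 101 GB left
disk 8: place 171 GB, 85 GB left
disk 4: place 57 GB, 8 GB left
disk 5: place 29 GB, 37 GB left
disk 6: place 76 GB, 26 GB left
8 disks × 256 GB = 2048 GB; used 1767 GB; unused 281 GB.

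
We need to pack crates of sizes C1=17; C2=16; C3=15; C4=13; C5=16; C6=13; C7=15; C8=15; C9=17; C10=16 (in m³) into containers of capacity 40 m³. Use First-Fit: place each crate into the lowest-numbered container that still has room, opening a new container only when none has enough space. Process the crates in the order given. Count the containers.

C1 (17 m³) → container 1 (remaining 23 m³)
C2 (16 m³) → container 1 (remaining 7 m³)
C3 (15 m³) → container 2 (remaining 25 m³)
C4 (13 m³) → container 2 (remaining 12 m³)
C5 (16 m³) → container 3 (remaining 24 m³)
C6 (13 m³) → container 3 (remaining 11 m³)
C7 (15 m³) → container 4 (remaining 25 m³)
C8 (15 m³) → container 4 (remaining 10 m³)
C9 (17 m³) → container 5 (remaining 23 m³)
C10 (16 m³) → container 5 (remaining 7 m³)
Final containers: [17,16] [15,13] [16,13] [15,15] [17,16].

5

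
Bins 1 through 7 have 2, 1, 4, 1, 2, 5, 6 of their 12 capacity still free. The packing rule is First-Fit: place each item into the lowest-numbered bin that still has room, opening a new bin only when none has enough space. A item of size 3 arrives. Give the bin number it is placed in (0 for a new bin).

Bins with room: bin 3 (4), bin 6 (5), bin 7 (6).
The first with room is bin 3.

3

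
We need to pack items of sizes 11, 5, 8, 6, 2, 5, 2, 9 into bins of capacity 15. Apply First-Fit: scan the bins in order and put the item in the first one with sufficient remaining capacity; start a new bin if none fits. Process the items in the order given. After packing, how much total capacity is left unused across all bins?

12

Put 11 in bin 1; 4 remain.
Put 5 in bin 2; 10 remain.
Put 8 in bin 2; 2 remain.
Put 6 in bin 3; 9 remain.
Put 2 in bin 1; 2 remain.
Put 5 in bin 3; 4 remain.
Put 2 in bin 1; 0 remain.
Put 9 in bin 4; 6 remain.
4 bins × 15 = 60; used 48; unused 12.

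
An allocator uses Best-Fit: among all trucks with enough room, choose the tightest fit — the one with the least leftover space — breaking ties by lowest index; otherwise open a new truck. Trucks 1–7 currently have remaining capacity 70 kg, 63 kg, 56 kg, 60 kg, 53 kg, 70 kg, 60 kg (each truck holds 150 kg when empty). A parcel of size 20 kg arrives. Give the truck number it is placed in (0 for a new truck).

Trucks with room: truck 1 (70 kg), truck 2 (63 kg), truck 3 (56 kg), truck 4 (60 kg), truck 5 (53 kg), truck 6 (70 kg), truck 7 (60 kg).
Tightest fit is truck 5 with 53 kg free.

5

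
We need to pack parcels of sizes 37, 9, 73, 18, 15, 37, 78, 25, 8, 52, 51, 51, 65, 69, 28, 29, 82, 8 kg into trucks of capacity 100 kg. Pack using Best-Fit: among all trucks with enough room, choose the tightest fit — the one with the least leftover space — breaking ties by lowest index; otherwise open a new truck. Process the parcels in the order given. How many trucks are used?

9 trucks

truck 1: place 37 kg, 63 kg left
truck 1: place 9 kg, 54 kg left
truck 2: place 73 kg, 27 kg left
truck 2: place 18 kg, 9 kg left
truck 1: place 15 kg, 39 kg left
truck 1: place 37 kg, 2 kg left
truck 3: place 78 kg, 22 kg left
truck 4: place 25 kg, 75 kg left
truck 2: place 8 kg, 1 kg left
truck 4: place 52 kg, 23 kg left
truck 5: place 51 kg, 49 kg left
truck 6: place 51 kg, 49 kg left
truck 7: place 65 kg, 35 kg left
truck 8: place 69 kg, 31 kg left
truck 8: place 28 kg, 3 kg left
truck 7: place 29 kg, 6 kg left
truck 9: place 82 kg, 18 kg left
truck 9: place 8 kg, 10 kg left
Final trucks: [37,9,15,37] [73,18,8] [78] [25,52] [51] [51] [65,29] [69,28] [82,8].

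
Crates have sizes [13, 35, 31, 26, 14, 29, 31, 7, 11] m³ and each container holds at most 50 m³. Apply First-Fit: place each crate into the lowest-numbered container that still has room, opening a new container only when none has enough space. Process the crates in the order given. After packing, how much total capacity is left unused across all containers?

53

Put 13 m³ in container 1; 37 m³ remain.
Put 35 m³ in container 1; 2 m³ remain.
Put 31 m³ in container 2; 19 m³ remain.
Put 26 m³ in container 3; 24 m³ remain.
Put 14 m³ in container 2; 5 m³ remain.
Put 29 m³ in container 4; 21 m³ remain.
Put 31 m³ in container 5; 19 m³ remain.
Put 7 m³ in container 3; 17 m³ remain.
Put 11 m³ in container 3; 6 m³ remain.
5 containers × 50 m³ = 250 m³; used 197 m³; unused 53 m³.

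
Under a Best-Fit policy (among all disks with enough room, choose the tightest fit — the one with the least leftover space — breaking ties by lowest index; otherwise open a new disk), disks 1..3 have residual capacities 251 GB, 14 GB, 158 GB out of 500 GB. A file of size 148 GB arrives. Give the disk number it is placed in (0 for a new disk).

Disks with room: disk 1 (251 GB), disk 3 (158 GB).
Tightest fit is disk 3 with 158 GB free.

3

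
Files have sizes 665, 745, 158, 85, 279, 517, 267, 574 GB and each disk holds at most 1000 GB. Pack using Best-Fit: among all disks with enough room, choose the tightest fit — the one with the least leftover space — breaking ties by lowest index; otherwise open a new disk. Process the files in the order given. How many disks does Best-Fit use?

4

665 GB → disk 1 (remaining 335 GB)
745 GB → disk 2 (remaining 255 GB)
158 GB → disk 2 (remaining 97 GB)
85 GB → disk 2 (remaining 12 GB)
279 GB → disk 1 (remaining 56 GB)
517 GB → disk 3 (remaining 483 GB)
267 GB → disk 3 (remaining 216 GB)
574 GB → disk 4 (remaining 426 GB)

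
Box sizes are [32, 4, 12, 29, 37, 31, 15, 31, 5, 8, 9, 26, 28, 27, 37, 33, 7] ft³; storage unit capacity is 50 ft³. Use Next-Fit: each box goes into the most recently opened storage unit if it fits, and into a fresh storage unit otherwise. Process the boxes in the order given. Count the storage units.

storage unit 1: place 32 ft³, 18 ft³ left
storage unit 1: place 4 ft³, 14 ft³ left
storage unit 1: place 12 ft³, 2 ft³ left
storage unit 2: place 29 ft³, 21 ft³ left
storage unit 3: place 37 ft³, 13 ft³ left
storage unit 4: place 31 ft³, 19 ft³ left
storage unit 4: place 15 ft³, 4 ft³ left
storage unit 5: place 31 ft³, 19 ft³ left
storage unit 5: place 5 ft³, 14 ft³ left
storage unit 5: place 8 ft³, 6 ft³ left
storage unit 6: place 9 ft³, 41 ft³ left
storage unit 6: place 26 ft³, 15 ft³ left
storage unit 7: place 28 ft³, 22 ft³ left
storage unit 8: place 27 ft³, 23 ft³ left
storage unit 9: place 37 ft³, 13 ft³ left
storage unit 10: place 33 ft³, 17 ft³ left
storage unit 10: place 7 ft³, 10 ft³ left

10 storage units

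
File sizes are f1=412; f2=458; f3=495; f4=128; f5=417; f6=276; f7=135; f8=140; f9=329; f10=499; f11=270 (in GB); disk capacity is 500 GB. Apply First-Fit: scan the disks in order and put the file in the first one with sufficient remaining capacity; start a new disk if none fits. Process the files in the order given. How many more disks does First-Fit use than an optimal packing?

First-Fit: [412] [458] [495] [128,276] [417] [135,140] [329] [499] [270] → 9 disks.
Total size 3559 GB; any packing needs at least ⌈3559/500⌉ = 8 disks.
An optimal packing achieves that bound: [499] [495] [458] [417] [412] [329,140] [276,135] [270,128] → 8 disks.
Excess: 9 − 8 = 1.

1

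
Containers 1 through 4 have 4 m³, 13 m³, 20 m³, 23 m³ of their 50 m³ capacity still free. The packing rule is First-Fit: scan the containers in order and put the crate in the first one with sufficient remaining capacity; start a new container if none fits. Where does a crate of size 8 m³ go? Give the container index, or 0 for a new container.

2

Containers with room: container 2 (13 m³), container 3 (20 m³), container 4 (23 m³).
The first with room is container 2.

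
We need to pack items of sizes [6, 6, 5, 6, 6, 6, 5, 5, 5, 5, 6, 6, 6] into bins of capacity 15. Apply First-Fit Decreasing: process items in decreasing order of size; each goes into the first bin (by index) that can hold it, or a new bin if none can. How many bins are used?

Sorted descending: 6, 6, 6, 6, 6, 6, 6, 6, 5, 5, 5, 5, 5.
6 → bin 1 (remaining 9)
6 → bin 1 (remaining 3)
6 → bin 2 (remaining 9)
6 → bin 2 (remaining 3)
6 → bin 3 (remaining 9)
6 → bin 3 (remaining 3)
6 → bin 4 (remaining 9)
6 → bin 4 (remaining 3)
5 → bin 5 (remaining 10)
5 → bin 5 (remaining 5)
5 → bin 5 (remaining 0)
5 → bin 6 (remaining 10)
5 → bin 6 (remaining 5)

6 bins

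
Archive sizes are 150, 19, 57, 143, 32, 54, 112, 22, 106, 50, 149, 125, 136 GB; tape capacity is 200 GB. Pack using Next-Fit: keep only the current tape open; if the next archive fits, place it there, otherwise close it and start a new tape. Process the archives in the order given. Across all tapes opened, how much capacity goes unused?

150 GB → tape 1 (remaining 50 GB)
19 GB → tape 1 (remaining 31 GB)
57 GB → tape 2 (remaining 143 GB)
143 GB → tape 2 (remaining 0 GB)
32 GB → tape 3 (remaining 168 GB)
54 GB → tape 3 (remaining 114 GB)
112 GB → tape 3 (remaining 2 GB)
22 GB → tape 4 (remaining 178 GB)
106 GB → tape 4 (remaining 72 GB)
50 GB → tape 4 (remaining 22 GB)
149 GB → tape 5 (remaining 51 GB)
125 GB → tape 6 (remaining 75 GB)
136 GB → tape 7 (remaining 64 GB)
7 tapes × 200 GB = 1400 GB; used 1155 GB; unused 245 GB.

245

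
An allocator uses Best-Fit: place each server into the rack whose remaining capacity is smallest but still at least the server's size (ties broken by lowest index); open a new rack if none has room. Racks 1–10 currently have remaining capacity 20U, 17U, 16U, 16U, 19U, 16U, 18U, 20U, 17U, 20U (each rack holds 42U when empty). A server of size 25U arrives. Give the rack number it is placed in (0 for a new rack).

0

No rack has ≥ 25U free, so a new rack is opened.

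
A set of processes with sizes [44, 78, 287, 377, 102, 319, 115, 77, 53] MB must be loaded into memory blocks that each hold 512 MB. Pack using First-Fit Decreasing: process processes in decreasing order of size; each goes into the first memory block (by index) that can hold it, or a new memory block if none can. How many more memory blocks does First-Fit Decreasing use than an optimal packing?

0

First-Fit Decreasing: [377,115] [319,102,78] [287,77,53,44] → 3 memory blocks.
Total size 1452 MB; any packing needs at least ⌈1452/512⌉ = 3 memory blocks.
So 3 is already optimal.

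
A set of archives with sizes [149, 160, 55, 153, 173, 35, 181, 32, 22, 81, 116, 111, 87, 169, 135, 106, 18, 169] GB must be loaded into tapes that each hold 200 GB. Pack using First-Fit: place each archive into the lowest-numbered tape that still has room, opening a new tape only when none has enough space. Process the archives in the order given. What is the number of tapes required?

Put 149 GB in tape 1; 51 GB remain.
Put 160 GB in tape 2; 40 GB remain.
Put 55 GB in tape 3; 145 GB remain.
Put 153 GB in tape 4; 47 GB remain.
Put 173 GB in tape 5; 27 GB remain.
Put 35 GB in tape 1; 16 GB remain.
Put 181 GB in tape 6; 19 GB remain.
Put 32 GB in tape 2; 8 GB remain.
Put 22 GB in tape 3; 123 GB remain.
Put 81 GB in tape 3; 42 GB remain.
Put 116 GB in tape 7; 84 GB remain.
Put 111 GB in tape 8; 89 GB remain.
Put 87 GB in tape 8; 2 GB remain.
Put 169 GB in tape 9; 31 GB remain.
Put 135 GB in tape 10; 65 GB remain.
Put 106 GB in tape 11; 94 GB remain.
Put 18 GB in tape 3; 24 GB remain.
Put 169 GB in tape 12; 31 GB remain.

12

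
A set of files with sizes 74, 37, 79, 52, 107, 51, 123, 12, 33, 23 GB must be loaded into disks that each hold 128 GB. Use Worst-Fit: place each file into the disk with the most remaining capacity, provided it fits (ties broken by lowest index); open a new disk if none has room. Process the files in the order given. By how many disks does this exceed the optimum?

Worst-Fit: [74,37] [79,12,33] [52,51,23] [107] [123] → 5 disks.
Total size 591 GB; any packing needs at least ⌈591/128⌉ = 5 disks.
So 5 is already optimal.

0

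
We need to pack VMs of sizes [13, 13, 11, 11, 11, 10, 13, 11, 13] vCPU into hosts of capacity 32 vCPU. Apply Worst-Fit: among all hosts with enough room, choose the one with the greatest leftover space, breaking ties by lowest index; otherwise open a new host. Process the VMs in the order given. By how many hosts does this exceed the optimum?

1

Worst-Fit: [13,13] [11,11] [11,10] [13,11] [13] → 5 hosts.
Total size 106 vCPU; any packing needs at least ⌈106/32⌉ = 4 hosts.
An optimal packing achieves that bound: [13,13] [13,13] [11,11,10] [11,11] → 4 hosts.
Excess: 5 − 4 = 1.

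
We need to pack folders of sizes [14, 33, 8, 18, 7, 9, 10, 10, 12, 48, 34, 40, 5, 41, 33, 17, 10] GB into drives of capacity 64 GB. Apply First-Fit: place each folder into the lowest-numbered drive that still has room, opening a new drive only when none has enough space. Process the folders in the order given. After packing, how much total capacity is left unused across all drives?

99

drive 1: place 14 GB, 50 GB left
drive 1: place 33 GB, 17 GB left
drive 1: place 8 GB, 9 GB left
drive 2: place 18 GB, 46 GB left
drive 1: place 7 GB, 2 GB left
drive 2: place 9 GB, 37 GB left
drive 2: place 10 GB, 27 GB left
drive 2: place 10 GB, 17 GB left
drive 2: place 12 GB, 5 GB left
drive 3: place 48 GB, 16 GB left
drive 4: place 34 GB, 30 GB left
drive 5: place 40 GB, 24 GB left
drive 2: place 5 GB, 0 GB left
drive 6: place 41 GB, 23 GB left
drive 7: place 33 GB, 31 GB left
drive 4: place 17 GB, 13 GB left
drive 3: place 10 GB, 6 GB left
7 drives × 64 GB = 448 GB; used 349 GB; unused 99 GB.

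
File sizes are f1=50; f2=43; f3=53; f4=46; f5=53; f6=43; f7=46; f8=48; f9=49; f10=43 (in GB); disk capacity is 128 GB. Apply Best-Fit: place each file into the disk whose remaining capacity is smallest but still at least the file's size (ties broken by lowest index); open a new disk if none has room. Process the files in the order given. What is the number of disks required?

5 disks

f1 (50 GB) → disk 1 (remaining 78 GB)
f2 (43 GB) → disk 1 (remaining 35 GB)
f3 (53 GB) → disk 2 (remaining 75 GB)
f4 (46 GB) → disk 2 (remaining 29 GB)
f5 (53 GB) → disk 3 (remaining 75 GB)
f6 (43 GB) → disk 3 (remaining 32 GB)
f7 (46 GB) → disk 4 (remaining 82 GB)
f8 (48 GB) → disk 4 (remaining 34 GB)
f9 (49 GB) → disk 5 (remaining 79 GB)
f10 (43 GB) → disk 5 (remaining 36 GB)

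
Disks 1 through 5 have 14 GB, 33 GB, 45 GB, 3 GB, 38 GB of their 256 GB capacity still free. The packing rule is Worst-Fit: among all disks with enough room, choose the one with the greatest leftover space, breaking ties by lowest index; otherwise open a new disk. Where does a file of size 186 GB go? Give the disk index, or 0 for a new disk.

No disk has ≥ 186 GB free, so a new disk is opened.

0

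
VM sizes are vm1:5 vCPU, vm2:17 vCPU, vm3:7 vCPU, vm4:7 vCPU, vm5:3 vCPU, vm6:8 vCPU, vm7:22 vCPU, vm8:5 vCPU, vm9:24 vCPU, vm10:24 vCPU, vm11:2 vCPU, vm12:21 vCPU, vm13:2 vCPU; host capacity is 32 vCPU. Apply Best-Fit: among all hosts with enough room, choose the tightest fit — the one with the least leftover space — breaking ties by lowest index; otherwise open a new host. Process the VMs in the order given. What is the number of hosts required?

vm1 (5 vCPU) → host 1 (remaining 27 vCPU)
vm2 (17 vCPU) → host 1 (remaining 10 vCPU)
vm3 (7 vCPU) → host 1 (remaining 3 vCPU)
vm4 (7 vCPU) → host 2 (remaining 25 vCPU)
vm5 (3 vCPU) → host 1 (remaining 0 vCPU)
vm6 (8 vCPU) → host 2 (remaining 17 vCPU)
vm7 (22 vCPU) → host 3 (remaining 10 vCPU)
vm8 (5 vCPU) → host 3 (remaining 5 vCPU)
vm9 (24 vCPU) → host 4 (remaining 8 vCPU)
vm10 (24 vCPU) → host 5 (remaining 8 vCPU)
vm11 (2 vCPU) → host 3 (remaining 3 vCPU)
vm12 (21 vCPU) → host 6 (remaining 11 vCPU)
vm13 (2 vCPU) → host 3 (remaining 1 vCPU)
Final hosts: [5,17,7,3] [7,8] [22,5,2,2] [24] [24] [21].

6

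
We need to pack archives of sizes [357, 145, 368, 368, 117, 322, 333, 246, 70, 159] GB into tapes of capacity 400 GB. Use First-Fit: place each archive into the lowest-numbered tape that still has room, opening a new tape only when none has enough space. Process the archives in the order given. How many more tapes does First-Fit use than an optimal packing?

First-Fit: [357] [145,117,70] [368] [368] [322] [333] [246] [159] → 8 tapes.
Total size 2485 GB; any packing needs at least ⌈2485/400⌉ = 7 tapes.
An optimal packing achieves that bound: [368] [368] [357] [333] [322,70] [246,145] [159,117] → 7 tapes.
Excess: 8 − 7 = 1.

1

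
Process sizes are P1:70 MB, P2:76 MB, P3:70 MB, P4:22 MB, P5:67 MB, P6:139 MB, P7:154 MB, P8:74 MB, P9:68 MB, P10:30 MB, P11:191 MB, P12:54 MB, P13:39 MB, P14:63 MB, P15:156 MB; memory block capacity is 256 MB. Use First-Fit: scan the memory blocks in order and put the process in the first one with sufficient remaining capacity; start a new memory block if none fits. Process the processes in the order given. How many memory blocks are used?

6 memory blocks

Put P1 (70 MB) in memory block 1; 186 MB remain.
Put P2 (76 MB) in memory block 1; 110 MB remain.
Put P3 (70 MB) in memory block 1; 40 MB remain.
Put P4 (22 MB) in memory block 1; 18 MB remain.
Put P5 (67 MB) in memory block 2; 189 MB remain.
Put P6 (139 MB) in memory block 2; 50 MB remain.
Put P7 (154 MB) in memory block 3; 102 MB remain.
Put P8 (74 MB) in memory block 3; 28 MB remain.
Put P9 (68 MB) in memory block 4; 188 MB remain.
Put P10 (30 MB) in memory block 2; 20 MB remain.
Put P11 (191 MB) in memory block 5; 65 MB remain.
Put P12 (54 MB) in memory block 4; 134 MB remain.
Put P13 (39 MB) in memory block 4; 95 MB remain.
Put P14 (63 MB) in memory block 4; 32 MB remain.
Put P15 (156 MB) in memory block 6; 100 MB remain.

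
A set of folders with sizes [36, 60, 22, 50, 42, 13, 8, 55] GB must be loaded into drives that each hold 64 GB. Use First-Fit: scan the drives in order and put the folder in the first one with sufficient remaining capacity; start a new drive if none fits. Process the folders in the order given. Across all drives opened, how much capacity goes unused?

34

Put 36 GB in drive 1; 28 GB remain.
Put 60 GB in drive 2; 4 GB remain.
Put 22 GB in drive 1; 6 GB remain.
Put 50 GB in drive 3; 14 GB remain.
Put 42 GB in drive 4; 22 GB remain.
Put 13 GB in drive 3; 1 GB remain.
Put 8 GB in drive 4; 14 GB remain.
Put 55 GB in drive 5; 9 GB remain.
5 drives × 64 GB = 320 GB; used 286 GB; unused 34 GB.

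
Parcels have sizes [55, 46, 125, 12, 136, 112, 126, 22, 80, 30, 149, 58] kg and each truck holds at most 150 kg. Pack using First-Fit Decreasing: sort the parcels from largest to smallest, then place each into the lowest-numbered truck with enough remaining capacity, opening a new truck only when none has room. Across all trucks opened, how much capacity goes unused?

Sorted descending: 149, 136, 126, 125, 112, 80, 58, 55, 46, 30, 22, 12.
truck 1: place 149 kg, 1 kg left
truck 2: place 136 kg, 14 kg left
truck 3: place 126 kg, 24 kg left
truck 4: place 125 kg, 25 kg left
truck 5: place 112 kg, 38 kg left
truck 6: place 80 kg, 70 kg left
truck 6: place 58 kg, 12 kg left
truck 7: place 55 kg, 95 kg left
truck 7: place 46 kg, 49 kg left
truck 5: place 30 kg, 8 kg left
truck 3: place 22 kg, 2 kg left
truck 2: place 12 kg, 2 kg left
7 trucks × 150 kg = 1050 kg; used 951 kg; unused 99 kg.

99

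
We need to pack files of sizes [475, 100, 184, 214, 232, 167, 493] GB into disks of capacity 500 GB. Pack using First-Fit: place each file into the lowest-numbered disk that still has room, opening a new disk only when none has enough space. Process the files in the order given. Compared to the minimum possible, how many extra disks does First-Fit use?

0

First-Fit: [475] [100,184,214] [232,167] [493] → 4 disks.
Total size 1865 GB; any packing needs at least ⌈1865/500⌉ = 4 disks.
So 4 is already optimal.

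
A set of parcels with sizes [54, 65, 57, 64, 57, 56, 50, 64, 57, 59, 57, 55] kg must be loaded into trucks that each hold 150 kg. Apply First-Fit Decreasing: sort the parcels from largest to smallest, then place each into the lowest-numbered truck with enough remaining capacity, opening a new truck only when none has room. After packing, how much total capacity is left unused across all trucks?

Sorted descending: 65, 64, 64, 59, 57, 57, 57, 57, 56, 55, 54, 50.
truck 1: place 65 kg, 85 kg left
truck 1: place 64 kg, 21 kg left
truck 2: place 64 kg, 86 kg left
truck 2: place 59 kg, 27 kg left
truck 3: place 57 kg, 93 kg left
truck 3: place 57 kg, 36 kg left
truck 4: place 57 kg, 93 kg left
truck 4: place 57 kg, 36 kg left
truck 5: place 56 kg, 94 kg left
truck 5: place 55 kg, 39 kg left
truck 6: place 54 kg, 96 kg left
truck 6: place 50 kg, 46 kg left
6 trucks × 150 kg = 900 kg; used 695 kg; unused 205 kg.

205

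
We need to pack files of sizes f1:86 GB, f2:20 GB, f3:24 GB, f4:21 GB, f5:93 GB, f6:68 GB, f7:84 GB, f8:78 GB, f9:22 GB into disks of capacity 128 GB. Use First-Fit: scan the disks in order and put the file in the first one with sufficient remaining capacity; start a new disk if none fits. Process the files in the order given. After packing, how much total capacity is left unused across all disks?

f1 (86 GB) → disk 1 (remaining 42 GB)
f2 (20 GB) → disk 1 (remaining 22 GB)
f3 (24 GB) → disk 2 (remaining 104 GB)
f4 (21 GB) → disk 1 (remaining 1 GB)
f5 (93 GB) → disk 2 (remaining 11 GB)
f6 (68 GB) → disk 3 (remaining 60 GB)
f7 (84 GB) → disk 4 (remaining 44 GB)
f8 (78 GB) → disk 5 (remaining 50 GB)
f9 (22 GB) → disk 3 (remaining 38 GB)
5 disks × 128 GB = 640 GB; used 496 GB; unused 144 GB.

144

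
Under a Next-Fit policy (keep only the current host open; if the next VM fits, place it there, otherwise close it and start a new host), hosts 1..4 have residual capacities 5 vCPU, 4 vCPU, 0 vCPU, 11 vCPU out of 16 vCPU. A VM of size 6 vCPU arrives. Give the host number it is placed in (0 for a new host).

4

Next-Fit only looks at host 4, which has 11 vCPU free.
6 vCPU fits there.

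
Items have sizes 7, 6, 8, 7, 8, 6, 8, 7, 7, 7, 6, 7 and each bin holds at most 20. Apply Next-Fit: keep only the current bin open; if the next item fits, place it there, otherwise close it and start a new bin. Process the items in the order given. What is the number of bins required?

6

bin 1: place 7, 13 left
bin 1: place 6, 7 left
bin 2: place 8, 12 left
bin 2: place 7, 5 left
bin 3: place 8, 12 left
bin 3: place 6, 6 left
bin 4: place 8, 12 left
bin 4: place 7, 5 left
bin 5: place 7, 13 left
bin 5: place 7, 6 left
bin 5: place 6, 0 left
bin 6: place 7, 13 left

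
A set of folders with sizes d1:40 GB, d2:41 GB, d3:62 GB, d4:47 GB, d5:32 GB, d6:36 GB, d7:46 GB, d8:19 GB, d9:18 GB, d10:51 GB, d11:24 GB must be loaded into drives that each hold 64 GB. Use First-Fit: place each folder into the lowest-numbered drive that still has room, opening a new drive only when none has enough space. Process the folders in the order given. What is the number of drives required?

Put d1 (40 GB) in drive 1; 24 GB remain.
Put d2 (41 GB) in drive 2; 23 GB remain.
Put d3 (62 GB) in drive 3; 2 GB remain.
Put d4 (47 GB) in drive 4; 17 GB remain.
Put d5 (32 GB) in drive 5; 32 GB remain.
Put d6 (36 GB) in drive 6; 28 GB remain.
Put d7 (46 GB) in drive 7; 18 GB remain.
Put d8 (19 GB) in drive 1; 5 GB remain.
Put d9 (18 GB) in drive 2; 5 GB remain.
Put d10 (51 GB) in drive 8; 13 GB remain.
Put d11 (24 GB) in drive 5; 8 GB remain.

8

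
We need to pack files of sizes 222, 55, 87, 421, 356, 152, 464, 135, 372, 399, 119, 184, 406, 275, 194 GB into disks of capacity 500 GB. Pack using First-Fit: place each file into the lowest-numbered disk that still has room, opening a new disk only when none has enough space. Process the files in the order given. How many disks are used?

9

disk 1: place 222 GB, 278 GB left
disk 1: place 55 GB, 223 GB left
disk 1: place 87 GB, 136 GB left
disk 2: place 421 GB, 79 GB left
disk 3: place 356 GB, 144 GB left
disk 4: place 152 GB, 348 GB left
disk 5: place 464 GB, 36 GB left
disk 1: place 135 GB, 1 GB left
disk 6: place 372 GB, 128 GB left
disk 7: place 399 GB, 101 GB left
disk 3: place 119 GB, 25 GB left
disk 4: place 184 GB, 164 GB left
disk 8: place 406 GB, 94 GB left
disk 9: place 275 GB, 225 GB left
disk 9: place 194 GB, 31 GB left
Final disks: [222,55,87,135] [421] [356,119] [152,184] [464] [372] [399] [406] [275,194].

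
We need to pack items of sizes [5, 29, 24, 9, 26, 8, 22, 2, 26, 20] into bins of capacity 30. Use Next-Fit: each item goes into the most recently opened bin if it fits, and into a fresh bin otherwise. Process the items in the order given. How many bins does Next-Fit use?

8 bins

bin 1: place 5, 25 left
bin 2: place 29, 1 left
bin 3: place 24, 6 left
bin 4: place 9, 21 left
bin 5: place 26, 4 left
bin 6: place 8, 22 left
bin 6: place 22, 0 left
bin 7: place 2, 28 left
bin 7: place 26, 2 left
bin 8: place 20, 10 left
Final bins: [5] [29] [24] [9] [26] [8,22] [2,26] [20].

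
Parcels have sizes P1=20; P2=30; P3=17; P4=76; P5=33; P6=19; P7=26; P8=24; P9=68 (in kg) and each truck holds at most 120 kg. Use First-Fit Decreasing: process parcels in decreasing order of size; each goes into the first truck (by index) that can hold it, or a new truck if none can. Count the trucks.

3

Sorted descending: 76, 68, 33, 30, 26, 24, 20, 19, 17.
Put 76 kg in truck 1; 44 kg remain.
Put 68 kg in truck 2; 52 kg remain.
Put 33 kg in truck 1; 11 kg remain.
Put 30 kg in truck 2; 22 kg remain.
Put 26 kg in truck 3; 94 kg remain.
Put 24 kg in truck 3; 70 kg remain.
Put 20 kg in truck 2; 2 kg remain.
Put 19 kg in truck 3; 51 kg remain.
Put 17 kg in truck 3; 34 kg remain.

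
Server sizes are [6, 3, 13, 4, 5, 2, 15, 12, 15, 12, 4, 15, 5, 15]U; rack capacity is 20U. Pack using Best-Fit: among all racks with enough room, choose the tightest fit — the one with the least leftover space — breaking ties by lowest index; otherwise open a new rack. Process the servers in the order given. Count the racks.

Put 6U in rack 1; 14U remain.
Put 3U in rack 1; 11U remain.
Put 13U in rack 2; 7U remain.
Put 4U in rack 2; 3U remain.
Put 5U in rack 1; 6U remain.
Put 2U in rack 2; 1U remain.
Put 15U in rack 3; 5U remain.
Put 12U in rack 4; 8U remain.
Put 15U in rack 5; 5U remain.
Put 12U in rack 6; 8U remain.
Put 4U in rack 3; 1U remain.
Put 15U in rack 7; 5U remain.
Put 5U in rack 5; 0U remain.
Put 15U in rack 8; 5U remain.
Final racks: [6,3,5] [13,4,2] [15,4] [12] [15,5] [12] [15] [15].

8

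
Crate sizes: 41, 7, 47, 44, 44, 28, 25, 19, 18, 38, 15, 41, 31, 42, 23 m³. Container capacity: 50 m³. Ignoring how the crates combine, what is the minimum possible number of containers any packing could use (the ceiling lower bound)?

Total size = 41 + 7 + 47 + 44 + 44 + 28 + 25 + 19 + 18 + 38 + 15 + 41 + 31 + 42 + 23 = 463 m³.
⌈463 / 50⌉ = 10.

10 containers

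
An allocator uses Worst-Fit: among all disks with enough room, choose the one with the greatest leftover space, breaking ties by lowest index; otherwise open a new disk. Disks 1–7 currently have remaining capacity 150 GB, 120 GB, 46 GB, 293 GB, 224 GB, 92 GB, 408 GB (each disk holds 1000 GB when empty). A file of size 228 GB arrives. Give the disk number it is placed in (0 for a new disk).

7

Disks with room: disk 4 (293 GB), disk 7 (408 GB).
Most room is disk 7 with 408 GB free.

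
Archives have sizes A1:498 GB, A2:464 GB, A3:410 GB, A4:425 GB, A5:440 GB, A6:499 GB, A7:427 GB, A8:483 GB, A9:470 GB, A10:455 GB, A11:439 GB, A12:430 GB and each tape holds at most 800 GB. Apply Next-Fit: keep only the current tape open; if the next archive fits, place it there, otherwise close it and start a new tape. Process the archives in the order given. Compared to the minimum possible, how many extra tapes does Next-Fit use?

Next-Fit: [498] [464] [410] [425] [440] [499] [427] [483] [470] [455] [439] [430] → 12 tapes.
12 archives exceed 400 GB (half the capacity), and no two of those can share a tape, so at least 12 tapes are needed.
So 12 is already optimal.

0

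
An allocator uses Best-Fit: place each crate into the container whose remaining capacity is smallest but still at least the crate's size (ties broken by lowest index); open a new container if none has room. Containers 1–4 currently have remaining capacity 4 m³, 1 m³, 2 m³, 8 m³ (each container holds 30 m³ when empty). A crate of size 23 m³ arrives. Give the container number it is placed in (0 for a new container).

No container has ≥ 23 m³ free, so a new container is opened.

0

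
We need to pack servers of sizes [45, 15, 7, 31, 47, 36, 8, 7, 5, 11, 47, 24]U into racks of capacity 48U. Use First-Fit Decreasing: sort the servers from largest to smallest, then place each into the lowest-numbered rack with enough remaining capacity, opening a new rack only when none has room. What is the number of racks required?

Sorted descending: 47, 47, 45, 36, 31, 24, 15, 11, 8, 7, 7, 5.
rack 1: place 47U, 1U left
rack 2: place 47U, 1U left
rack 3: place 45U, 3U left
rack 4: place 36U, 12U left
rack 5: place 31U, 17U left
rack 6: place 24U, 24U left
rack 5: place 15U, 2U left
rack 4: place 11U, 1U left
rack 6: place 8U, 16U left
rack 6: place 7U, 9U left
rack 6: place 7U, 2U left
rack 7: place 5U, 43U left
Final racks: [47] [47] [45] [36,11] [31,15] [24,8,7,7] [5].

7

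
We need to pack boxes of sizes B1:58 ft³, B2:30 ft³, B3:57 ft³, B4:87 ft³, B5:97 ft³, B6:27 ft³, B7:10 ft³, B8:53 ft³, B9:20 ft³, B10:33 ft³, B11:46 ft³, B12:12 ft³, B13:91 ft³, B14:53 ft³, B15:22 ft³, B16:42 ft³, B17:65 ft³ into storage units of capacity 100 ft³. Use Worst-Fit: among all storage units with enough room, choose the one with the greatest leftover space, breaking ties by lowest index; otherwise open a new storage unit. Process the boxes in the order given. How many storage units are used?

10

storage unit 1: place B1 (58 ft³), 42 ft³ left
storage unit 1: place B2 (30 ft³), 12 ft³ left
storage unit 2: place B3 (57 ft³), 43 ft³ left
storage unit 3: place B4 (87 ft³), 13 ft³ left
storage unit 4: place B5 (97 ft³), 3 ft³ left
storage unit 2: place B6 (27 ft³), 16 ft³ left
storage unit 2: place B7 (10 ft³), 6 ft³ left
storage unit 5: place B8 (53 ft³), 47 ft³ left
storage unit 5: place B9 (20 ft³), 27 ft³ left
storage unit 6: place B10 (33 ft³), 67 ft³ left
storage unit 6: place B11 (46 ft³), 21 ft³ left
storage unit 5: place B12 (12 ft³), 15 ft³ left
storage unit 7: place B13 (91 ft³), 9 ft³ left
storage unit 8: place B14 (53 ft³), 47 ft³ left
storage unit 8: place B15 (22 ft³), 25 ft³ left
storage unit 9: place B16 (42 ft³), 58 ft³ left
storage unit 10: place B17 (65 ft³), 35 ft³ left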